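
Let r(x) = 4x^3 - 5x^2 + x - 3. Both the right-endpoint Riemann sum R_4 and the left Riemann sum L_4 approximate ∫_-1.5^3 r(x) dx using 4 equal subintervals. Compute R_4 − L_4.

103.78125

R_4 = 70.875.
L_4 = -32.90625.
R_4 − L_4 = 103.78125.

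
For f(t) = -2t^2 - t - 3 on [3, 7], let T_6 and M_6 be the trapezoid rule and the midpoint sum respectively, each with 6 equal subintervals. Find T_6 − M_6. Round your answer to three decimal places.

T_6 ≈ -243.25926.
M_6 ≈ -242.37037.
T_6 − M_6 ≈ -0.889.

-0.889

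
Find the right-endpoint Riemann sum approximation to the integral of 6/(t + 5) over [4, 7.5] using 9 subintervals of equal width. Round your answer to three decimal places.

1.935

Δt = (7.5 − 4)/9 = 7/18.
Right endpoints: 79/18, 43/9, 31/6, 50/9, 107/18, 19/3, 121/18, 64/9, 7.5.
f(79/18) = 108/169, f(43/9) = 27/44, f(31/6) = 36/61, f(50/9) = 54/95, f(107/18) = 108/197, f(19/3) = 9/17, f(121/18) = 108/211, f(64/9) = 54/109, f(7.5) = 0.48.
Sum = Δt · [f(79/18) + f(43/9) + f(31/6) + ...].
Sum ≈ 1.935.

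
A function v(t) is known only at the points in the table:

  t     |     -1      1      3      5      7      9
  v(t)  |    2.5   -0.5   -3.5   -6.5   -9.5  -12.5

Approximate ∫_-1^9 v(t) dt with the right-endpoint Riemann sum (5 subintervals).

Δt = 2.
Sum = 2·[(-0.5) + (-3.5) + (-6.5) + (-9.5) + (-12.5)] = -65.

-65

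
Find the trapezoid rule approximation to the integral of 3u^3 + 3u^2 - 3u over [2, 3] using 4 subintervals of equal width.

60.515625

Δu = (3 − 2)/4 = 0.25.
f(2) = 30, f(2.25) = 42.609375, f(2.5) = 58.125, f(2.75) = 76.828125, f(3) = 99.
T_4 = (Δu/2)·[f(u_0) + 2f(u_1) + 2f(u_2) + 2f(u_3) + f(u_4)].
Sum = 60.515625.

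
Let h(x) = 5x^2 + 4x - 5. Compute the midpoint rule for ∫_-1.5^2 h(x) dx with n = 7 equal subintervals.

Δx = (2 − (-1.5))/7 = 0.5.
Midpoints: -1.25, -0.75, -0.25, 0.25, 0.75, 1.25, 1.75.
h(-1.25) = -2.1875, h(-0.75) = -5.1875, h(-0.25) = -5.6875, h(0.25) = -3.6875, h(0.75) = 0.8125, h(1.25) = 7.8125, h(1.75) = 17.3125.
Sum = Δx · [h(-1.25) + h(-0.75) + h(-0.25) + ...].
Sum = 4.59375.

4.59375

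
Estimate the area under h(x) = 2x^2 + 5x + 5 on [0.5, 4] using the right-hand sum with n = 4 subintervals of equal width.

Δx = (4 − 0.5)/4 = 0.875.
Right endpoints: 1.375, 2.25, 3.125, 4.
h(1.375) = 15.65625, h(2.25) = 26.375, h(3.125) = 40.15625, h(4) = 57.
Sum = Δx · [h(1.375) + h(2.25) + h(3.125) + h(4)].
Sum = 121.7890625.

121.7890625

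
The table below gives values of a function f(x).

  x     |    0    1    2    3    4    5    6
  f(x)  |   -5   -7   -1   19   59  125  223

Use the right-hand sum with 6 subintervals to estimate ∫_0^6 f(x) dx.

418

Δx = 1.
Sum = 1·[(-7) + (-1) + 19 + 59 + 125 + 223] = 418.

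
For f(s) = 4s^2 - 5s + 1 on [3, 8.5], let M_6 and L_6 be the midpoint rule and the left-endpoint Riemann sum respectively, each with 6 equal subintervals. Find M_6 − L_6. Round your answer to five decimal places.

M_6 ≈ 628.6678241.
L_6 ≈ 529.9351852.
M_6 − L_6 ≈ 98.73264.

98.73264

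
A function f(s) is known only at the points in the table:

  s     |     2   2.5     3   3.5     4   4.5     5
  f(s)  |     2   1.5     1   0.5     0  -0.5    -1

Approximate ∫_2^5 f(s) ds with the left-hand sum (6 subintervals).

Δs = 0.5.
Sum = 0.5·[2 + 1.5 + 1 + 0.5 + 0 + (-0.5)] = 2.25.

2.25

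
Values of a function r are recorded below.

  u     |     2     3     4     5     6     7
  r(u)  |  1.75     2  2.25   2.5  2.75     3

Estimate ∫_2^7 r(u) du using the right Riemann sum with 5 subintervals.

12.5

Δu = 1.
Sum = 1·[2 + 2.25 + 2.5 + 2.75 + 3] = 12.5.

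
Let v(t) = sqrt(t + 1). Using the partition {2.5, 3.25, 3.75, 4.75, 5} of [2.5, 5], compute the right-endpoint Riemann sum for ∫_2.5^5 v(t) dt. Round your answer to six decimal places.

5.646178

Subinterval widths: 0.75, 0.5, 1, 0.25.
Right endpoints: 3.25, 3.75, 4.75, 5.
v(3.25) ≈ 2.061553, v(3.75) ≈ 2.179449, v(4.75) ≈ 2.397916, v(5) ≈ 2.449490.
Sum = Σ Δt_i · v(t_i).
Sum ≈ 5.646178.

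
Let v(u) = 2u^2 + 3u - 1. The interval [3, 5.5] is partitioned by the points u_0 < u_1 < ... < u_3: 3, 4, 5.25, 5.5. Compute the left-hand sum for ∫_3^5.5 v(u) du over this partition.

97.21875

Subinterval widths: 1, 1.25, 0.25.
Left endpoints: 3, 4, 5.25.
v(3) = 26, v(4) = 43, v(5.25) = 69.875.
Sum = Σ Δu_i · v(u_i).
Sum = 97.21875.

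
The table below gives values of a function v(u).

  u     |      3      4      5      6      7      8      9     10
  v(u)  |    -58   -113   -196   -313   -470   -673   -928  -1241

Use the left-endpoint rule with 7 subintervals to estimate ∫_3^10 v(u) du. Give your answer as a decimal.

Δu = 1.
Sum = 1·[(-58) + (-113) + (-196) + (-313) + (-470) + (-673) + (-928)] = -2751.

-2751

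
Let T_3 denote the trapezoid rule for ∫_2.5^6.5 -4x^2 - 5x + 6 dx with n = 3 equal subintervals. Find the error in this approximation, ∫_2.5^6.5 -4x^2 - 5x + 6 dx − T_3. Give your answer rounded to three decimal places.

4.741

Exact integral: ∫_2.5^6.5 f(x) dx ≈ -411.33333.
T_3 ≈ -416.07407.
Error ≈ -411.33333 − (-416.07407) ≈ 4.741.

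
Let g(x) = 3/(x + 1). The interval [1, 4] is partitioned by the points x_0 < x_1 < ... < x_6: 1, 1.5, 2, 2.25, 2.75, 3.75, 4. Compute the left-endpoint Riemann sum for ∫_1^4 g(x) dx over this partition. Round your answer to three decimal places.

Subinterval widths: 0.5, 0.5, 0.25, 0.5, 1, 0.25.
Left endpoints: 1, 1.5, 2, 2.25, 2.75, 3.75.
g(1) = 1.5, g(1.5) = 1.2, g(2) = 1, g(2.25) = 12/13, g(2.75) = 0.8, g(3.75) = 12/19.
Sum = Σ Δx_i · g(x_i).
Sum ≈ 3.019.

3.019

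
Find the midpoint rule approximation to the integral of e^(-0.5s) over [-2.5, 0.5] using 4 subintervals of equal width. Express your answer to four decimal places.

Δs = (0.5 − (-2.5))/4 = 0.75.
Midpoints: -2.125, -1.375, -0.625, 0.125.
f(-2.125) ≈ 2.8936, f(-1.375) ≈ 1.9887, f(-0.625) ≈ 1.3668, f(0.125) ≈ 0.9394.
Sum = Δs · [f(-2.125) + f(-1.375) + f(-0.625) + f(0.125)].
Sum ≈ 5.3914.

5.3914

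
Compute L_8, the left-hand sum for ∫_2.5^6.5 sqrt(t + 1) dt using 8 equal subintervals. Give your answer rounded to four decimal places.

Δt = (6.5 − 2.5)/8 = 0.5.
Left endpoints: 2.5, 3, 3.5, 4, 4.5, 5, 5.5, 6.
f(2.5) ≈ 1.8708, f(3) ≈ 2.0000, f(3.5) ≈ 2.1213, f(4) ≈ 2.2361, f(4.5) ≈ 2.3452, f(5) ≈ 2.4495, f(5.5) ≈ 2.5495, f(6) ≈ 2.6458.
Sum = Δt · [f(2.5) + f(3) + f(3.5) + ...].
Sum ≈ 9.1091.

9.1091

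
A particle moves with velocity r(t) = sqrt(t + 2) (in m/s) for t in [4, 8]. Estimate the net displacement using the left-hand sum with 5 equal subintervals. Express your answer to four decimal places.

Δt = (8 − 4)/5 = 0.8.
Left endpoints: 4, 4.8, 5.6, 6.4, 7.2.
r(4) ≈ 2.4495, r(4.8) ≈ 2.6077, r(5.6) ≈ 2.7568, r(6.4) ≈ 2.8983, r(7.2) ≈ 3.0332.
Sum = Δt · [r(4) + r(4.8) + r(5.6) + r(6.4) + r(7.2)].
Sum ≈ 10.9963.

10.9963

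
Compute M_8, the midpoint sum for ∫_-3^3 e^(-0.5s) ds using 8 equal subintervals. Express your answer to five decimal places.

8.46742

Δs = (3 − (-3))/8 = 0.75.
Midpoints: -2.625, -1.875, -1.125, -0.375, 0.375, 1.125, 1.875, 2.625.
f(-2.625) ≈ 3.71545, f(-1.875) ≈ 2.55359, f(-1.125) ≈ 1.75505, f(-0.375) ≈ 1.20623, f(0.375) ≈ 0.82903, f(1.125) ≈ 0.56978, f(1.875) ≈ 0.39161, f(2.625) ≈ 0.26915.
Sum = Δs · [f(-2.625) + f(-1.875) + f(-1.125) + ...].
Sum ≈ 8.46742.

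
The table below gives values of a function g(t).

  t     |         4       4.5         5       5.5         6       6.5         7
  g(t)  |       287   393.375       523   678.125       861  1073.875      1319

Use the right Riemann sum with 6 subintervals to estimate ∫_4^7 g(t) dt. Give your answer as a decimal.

Δt = 0.5.
Sum = 0.5·[393.375 + 523 + 678.125 + 861 + 1073.875 + 1319] = 2424.1875.

2424.1875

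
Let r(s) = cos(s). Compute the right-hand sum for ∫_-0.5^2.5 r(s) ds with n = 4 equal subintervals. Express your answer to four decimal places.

Δs = (2.5 − (-0.5))/4 = 0.75.
Right endpoints: 0.25, 1, 1.75, 2.5.
r(0.25) ≈ 0.9689, r(1) ≈ 0.5403, r(1.75) ≈ -0.1782, r(2.5) ≈ -0.8011.
Sum = Δs · [r(0.25) + r(1) + r(1.75) + r(2.5)].
Sum ≈ 0.3974.

0.3974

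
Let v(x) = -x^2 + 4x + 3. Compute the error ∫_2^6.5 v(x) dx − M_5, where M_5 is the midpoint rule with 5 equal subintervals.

-0.30375

Exact integral: ∫_2^6.5 v(x) dx = 1.125.
M_5 = 1.42875.
Error = 1.125 − 1.42875 = -0.30375.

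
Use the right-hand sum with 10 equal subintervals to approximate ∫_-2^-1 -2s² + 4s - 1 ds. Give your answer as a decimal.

-11.17

Δs = (-1 − (-2))/10 = 0.1.
Right endpoints: -1.9, -1.8, -1.7, -1.6, -1.5, -1.4, -1.3, -1.2, -1.1, -1.
f(-1.9) = -15.82, f(-1.8) = -14.68, f(-1.7) = -13.58, f(-1.6) = -12.52, f(-1.5) = -11.5, f(-1.4) = -10.52, f(-1.3) = -9.58, f(-1.2) = -8.68, f(-1.1) = -7.82, f(-1) = -7.
Sum = Δs · [f(-1.9) + f(-1.8) + f(-1.7) + ...].
Sum = -11.17.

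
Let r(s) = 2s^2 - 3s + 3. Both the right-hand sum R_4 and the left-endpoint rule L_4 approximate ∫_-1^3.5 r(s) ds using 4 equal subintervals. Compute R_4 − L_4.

10.125

R_4 = 32.8359375.
L_4 = 22.7109375.
R_4 − L_4 = 10.125.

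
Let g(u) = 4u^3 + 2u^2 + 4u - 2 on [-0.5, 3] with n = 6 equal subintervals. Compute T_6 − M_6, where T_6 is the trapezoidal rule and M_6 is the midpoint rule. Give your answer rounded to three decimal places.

T_6 ≈ 112.89525.
M_6 ≈ 107.83362.
T_6 − M_6 ≈ 5.062.

5.062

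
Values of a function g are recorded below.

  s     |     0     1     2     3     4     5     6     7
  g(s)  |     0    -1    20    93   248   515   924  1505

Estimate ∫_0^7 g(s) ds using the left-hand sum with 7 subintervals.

Δs = 1.
Sum = 1·[0 + (-1) + 20 + 93 + 248 + 515 + 924] = 1799.

1799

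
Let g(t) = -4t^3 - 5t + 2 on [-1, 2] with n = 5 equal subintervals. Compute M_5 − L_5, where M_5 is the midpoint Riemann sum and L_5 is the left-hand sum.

M_5 = -15.96.
L_5 = -2.28.
M_5 − L_5 = -13.68.

-13.68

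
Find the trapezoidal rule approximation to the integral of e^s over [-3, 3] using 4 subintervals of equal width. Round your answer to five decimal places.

23.65872

Δs = (3 − (-3))/4 = 1.5.
f(-3) ≈ 0.04979, f(-1.5) ≈ 0.22313, f(0) ≈ 1.00000, f(1.5) ≈ 4.48169, f(3) ≈ 20.08554.
T_4 = (Δs/2)·[f(s_0) + 2f(s_1) + 2f(s_2) + 2f(s_3) + f(s_4)].
Sum ≈ 23.65872.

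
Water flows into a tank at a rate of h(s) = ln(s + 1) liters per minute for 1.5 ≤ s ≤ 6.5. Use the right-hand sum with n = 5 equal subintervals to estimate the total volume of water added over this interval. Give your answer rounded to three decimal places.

Δs = (6.5 − 1.5)/5 = 1.
Right endpoints: 2.5, 3.5, 4.5, 5.5, 6.5.
h(2.5) ≈ 1.253, h(3.5) ≈ 1.504, h(4.5) ≈ 1.705, h(5.5) ≈ 1.872, h(6.5) ≈ 2.015.
Sum = Δs · [h(2.5) + h(3.5) + h(4.5) + h(5.5) + h(6.5)].
Sum ≈ 8.348.

8.348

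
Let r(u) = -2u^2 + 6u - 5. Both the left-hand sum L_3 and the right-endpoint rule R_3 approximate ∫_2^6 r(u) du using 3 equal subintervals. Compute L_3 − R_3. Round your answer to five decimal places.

53.33333

L_3 ≈ -38.3703704.
R_3 ≈ -91.7037037.
L_3 − R_3 ≈ 53.33333.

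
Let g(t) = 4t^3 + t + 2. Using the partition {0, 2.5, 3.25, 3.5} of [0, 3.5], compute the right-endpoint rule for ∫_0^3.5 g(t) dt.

318.671875

Subinterval widths: 2.5, 0.75, 0.25.
Right endpoints: 2.5, 3.25, 3.5.
g(2.5) = 67, g(3.25) = 142.5625, g(3.5) = 177.
Sum = Σ Δt_i · g(t_i).
Sum = 318.671875.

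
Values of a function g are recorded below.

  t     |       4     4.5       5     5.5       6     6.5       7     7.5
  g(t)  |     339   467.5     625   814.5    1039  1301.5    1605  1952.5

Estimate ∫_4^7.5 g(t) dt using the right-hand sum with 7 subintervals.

3902.5

Δt = 0.5.
Sum = 0.5·[467.5 + 625 + 814.5 + 1039 + 1301.5 + 1605 + 1952.5] = 3902.5.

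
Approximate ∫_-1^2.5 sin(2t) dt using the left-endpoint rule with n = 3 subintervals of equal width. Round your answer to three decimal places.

Δt = (2.5 − (-1))/3 = 7/6.
Left endpoints: -1, 1/6, 4/3.
f(-1) ≈ -0.909, f(1/6) ≈ 0.327, f(4/3) ≈ 0.457.
Sum = Δt · [f(-1) + f(1/6) + f(4/3)].
Sum ≈ -0.146.

-0.146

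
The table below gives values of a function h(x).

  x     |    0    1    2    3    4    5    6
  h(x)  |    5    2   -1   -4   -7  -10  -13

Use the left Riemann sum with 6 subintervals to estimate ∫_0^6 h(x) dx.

Δx = 1.
Sum = 1·[5 + 2 + (-1) + (-4) + (-7) + (-10)] = -15.

-15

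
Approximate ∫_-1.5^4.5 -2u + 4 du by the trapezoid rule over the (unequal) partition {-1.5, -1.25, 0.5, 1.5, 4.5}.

6

Subinterval widths: 0.25, 1.75, 1, 3.
f(-1.5) = 7, f(-1.25) = 6.5, f(0.5) = 3, f(1.5) = 1, f(4.5) = -5.
On each subinterval the trapezoid contributes (Δu_i/2)·[f(u_{i-1}) + f(u_i)].
Sum = 6.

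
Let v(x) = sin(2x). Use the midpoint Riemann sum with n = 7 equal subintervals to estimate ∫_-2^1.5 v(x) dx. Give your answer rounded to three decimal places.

Δx = (1.5 − (-2))/7 = 0.5.
Midpoints: -1.75, -1.25, -0.75, -0.25, 0.25, 0.75, 1.25.
v(-1.75) ≈ 0.351, v(-1.25) ≈ -0.598, v(-0.75) ≈ -0.997, v(-0.25) ≈ -0.479, v(0.25) ≈ 0.479, v(0.75) ≈ 0.997, v(1.25) ≈ 0.598.
Sum = Δx · [v(-1.75) + v(-1.25) + v(-0.75) + ...].
Sum ≈ 0.175.

0.175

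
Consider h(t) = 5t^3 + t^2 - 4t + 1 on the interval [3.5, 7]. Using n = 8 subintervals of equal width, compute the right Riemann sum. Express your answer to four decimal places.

3185.8562

Δt = (7 − 3.5)/8 = 0.4375.
Right endpoints: 3.9375, 4.375, 4.8125, 5.25, 5.6875, 6.125, 6.5625, 7.
h(3.9375) = 1253323/4096, h(4.375) = 215727/512, h(4.8125) = 2302777/4096, h(5.25) = 731.078125, h(5.6875) = 3811263/4096, h(6.125) = 595421/512, h(6.5625) = 5861101/4096, h(7) = 1737.
Sum = Δt · [h(3.9375) + h(4.375) + h(4.8125) + ...].
Sum ≈ 3185.8562.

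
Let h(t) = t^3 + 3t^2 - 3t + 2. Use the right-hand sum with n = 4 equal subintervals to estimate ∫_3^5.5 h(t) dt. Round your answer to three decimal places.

Δt = (5.5 − 3)/4 = 0.625.
Right endpoints: 3.625, 4.25, 4.875, 5.5.
h(3.625) = 40029/512, h(4.25) = 120.203125, h(4.875) = 89359/512, h(5.5) = 242.625.
Sum = Δt · [h(3.625) + h(4.25) + h(4.875) + h(5.5)].
Sum ≈ 384.712.

384.712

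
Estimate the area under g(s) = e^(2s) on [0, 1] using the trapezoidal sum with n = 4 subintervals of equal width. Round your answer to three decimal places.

Δs = (1 − 0)/4 = 0.25.
g(0) ≈ 1.000, g(0.25) ≈ 1.649, g(0.5) ≈ 2.718, g(0.75) ≈ 4.482, g(1) ≈ 7.389.
T_4 = (Δs/2)·[g(s_0) + 2g(s_1) + 2g(s_2) + 2g(s_3) + g(s_4)].
Sum ≈ 3.261.

3.261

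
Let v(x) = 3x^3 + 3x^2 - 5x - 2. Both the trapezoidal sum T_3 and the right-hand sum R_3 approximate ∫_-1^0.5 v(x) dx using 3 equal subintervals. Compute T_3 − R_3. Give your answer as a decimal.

T_3 = -0.65625.
R_3 = -2.25.
T_3 − R_3 = 1.59375.

1.59375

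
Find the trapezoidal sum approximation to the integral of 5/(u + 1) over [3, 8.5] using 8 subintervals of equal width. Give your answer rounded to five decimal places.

4.33508

Δu = (8.5 − 3)/8 = 0.6875.
f(3) = 1.25, f(3.6875) = 16/15, f(4.375) = 40/43, f(5.0625) = 80/97, f(5.75) = 20/27, f(6.4375) = 80/119, f(7.125) = 8/13, f(7.8125) = 80/141, f(8.5) = 10/19.
T_8 = (Δu/2)·[f(u_0) + 2f(u_1) + ... + 2f(u_{7}) + f(u_8)].
Sum ≈ 4.33508.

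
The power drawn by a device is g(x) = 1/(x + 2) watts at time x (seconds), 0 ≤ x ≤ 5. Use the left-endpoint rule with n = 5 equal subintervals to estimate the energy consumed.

Δx = (5 − 0)/5 = 1.
Left endpoints: 0, 1, 2, 3, 4.
g(0) = 0.5, g(1) = 1/3, g(2) = 0.25, g(3) = 0.2, g(4) = 1/6.
Sum = Δx · [g(0) + g(1) + g(2) + g(3) + g(4)].
Sum = 1.45.

1.45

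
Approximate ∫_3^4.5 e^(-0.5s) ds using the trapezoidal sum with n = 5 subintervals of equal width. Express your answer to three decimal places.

Δs = (4.5 − 3)/5 = 0.3.
f(3) ≈ 0.223, f(3.3) ≈ 0.192, f(3.6) ≈ 0.165, f(3.9) ≈ 0.142, f(4.2) ≈ 0.122, f(4.5) ≈ 0.105.
T_5 = (Δs/2)·[f(s_0) + 2f(s_1) + ... + 2f(s_{4}) + f(s_5)].
Sum ≈ 0.236.

0.236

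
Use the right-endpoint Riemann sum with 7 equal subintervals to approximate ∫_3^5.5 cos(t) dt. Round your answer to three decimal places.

Δt = (5.5 − 3)/7 = 5/14.
Right endpoints: 47/14, 26/7, 57/14, 31/7, 67/14, 36/7, 5.5.
f(47/14) ≈ -0.977, f(26/7) ≈ -0.840, f(57/14) ≈ -0.598, f(31/7) ≈ -0.280, f(67/14) ≈ 0.073, f(36/7) ≈ 0.417, f(5.5) ≈ 0.709.
Sum = Δt · [f(47/14) + f(26/7) + f(57/14) + ...].
Sum ≈ -0.534.

-0.534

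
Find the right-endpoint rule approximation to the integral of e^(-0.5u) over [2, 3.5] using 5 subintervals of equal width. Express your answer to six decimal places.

Δu = (3.5 − 2)/5 = 0.3.
Right endpoints: 2.3, 2.6, 2.9, 3.2, 3.5.
f(2.3) ≈ 0.316637, f(2.6) ≈ 0.272532, f(2.9) ≈ 0.234570, f(3.2) ≈ 0.201897, f(3.5) ≈ 0.173774.
Sum = Δu · [f(2.3) + f(2.6) + f(2.9) + f(3.2) + f(3.5)].
Sum ≈ 0.359823.

0.359823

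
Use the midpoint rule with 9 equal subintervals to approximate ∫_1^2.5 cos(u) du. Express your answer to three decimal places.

-0.243

Δu = (2.5 − 1)/9 = 1/6.
Midpoints: 13/12, 1.25, 17/12, 19/12, 1.75, 23/12, 25/12, 2.25, 29/12.
f(13/12) ≈ 0.468, f(1.25) ≈ 0.315, f(17/12) ≈ 0.154, f(19/12) ≈ -0.013, f(1.75) ≈ -0.178, f(23/12) ≈ -0.339, f(25/12) ≈ -0.490, f(2.25) ≈ -0.628, f(29/12) ≈ -0.749.
Sum = Δu · [f(13/12) + f(1.25) + f(17/12) + ...].
Sum ≈ -0.243.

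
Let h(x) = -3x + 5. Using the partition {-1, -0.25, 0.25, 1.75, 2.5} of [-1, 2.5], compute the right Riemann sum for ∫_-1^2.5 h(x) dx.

Subinterval widths: 0.75, 0.5, 1.5, 0.75.
Right endpoints: -0.25, 0.25, 1.75, 2.5.
h(-0.25) = 5.75, h(0.25) = 4.25, h(1.75) = -0.25, h(2.5) = -2.5.
Sum = Σ Δx_i · h(x_i).
Sum = 4.1875.

4.1875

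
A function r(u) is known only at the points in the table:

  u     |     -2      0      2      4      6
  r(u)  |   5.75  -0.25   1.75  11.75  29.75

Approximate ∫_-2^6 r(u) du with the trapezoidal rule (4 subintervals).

62

Δu = 2.
T_4 = (2/2)·[5.75 + 2·(-0.25) + 2·1.75 + 2·11.75 + 29.75] = 62.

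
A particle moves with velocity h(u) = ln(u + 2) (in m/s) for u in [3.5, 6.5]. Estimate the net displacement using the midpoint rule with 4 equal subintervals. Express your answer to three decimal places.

Δu = (6.5 − 3.5)/4 = 0.75.
Midpoints: 3.875, 4.625, 5.375, 6.125.
h(3.875) ≈ 1.771, h(4.625) ≈ 1.891, h(5.375) ≈ 1.998, h(6.125) ≈ 2.095.
Sum = Δu · [h(3.875) + h(4.625) + h(5.375) + h(6.125)].
Sum ≈ 5.816.

5.816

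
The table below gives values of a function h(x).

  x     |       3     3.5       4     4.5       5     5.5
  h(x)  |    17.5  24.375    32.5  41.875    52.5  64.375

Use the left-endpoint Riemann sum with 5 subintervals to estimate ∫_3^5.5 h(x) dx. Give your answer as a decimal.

84.375

Δx = 0.5.
Sum = 0.5·[17.5 + 24.375 + 32.5 + 41.875 + 52.5] = 84.375.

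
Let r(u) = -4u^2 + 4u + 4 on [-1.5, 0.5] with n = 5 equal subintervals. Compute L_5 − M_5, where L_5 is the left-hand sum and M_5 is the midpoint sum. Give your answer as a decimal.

L_5 = -4.08.
M_5 = -0.56.
L_5 − M_5 = -3.52.

-3.52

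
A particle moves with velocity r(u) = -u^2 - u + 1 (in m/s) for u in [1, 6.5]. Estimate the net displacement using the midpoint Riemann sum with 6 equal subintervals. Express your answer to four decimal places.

-105.9482

Δu = (6.5 − 1)/6 = 11/12.
Midpoints: 35/24, 2.375, 79/24, 101/24, 5.125, 145/24.
r(35/24) = -1489/576, r(2.375) = -7.015625, r(79/24) = -7561/576, r(101/24) = -12049/576, r(5.125) = -30.390625, r(145/24) = -23929/576.
Sum = Δu · [r(35/24) + r(2.375) + r(79/24) + ...].
Sum ≈ -105.9482.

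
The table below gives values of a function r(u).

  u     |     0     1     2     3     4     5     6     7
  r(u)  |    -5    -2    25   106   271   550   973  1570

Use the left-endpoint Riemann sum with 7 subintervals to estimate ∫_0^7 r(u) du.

Δu = 1.
Sum = 1·[(-5) + (-2) + 25 + 106 + 271 + 550 + 973] = 1918.

1918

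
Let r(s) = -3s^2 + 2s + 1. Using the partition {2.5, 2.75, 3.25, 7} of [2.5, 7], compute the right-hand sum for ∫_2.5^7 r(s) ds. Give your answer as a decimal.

-511.140625

Subinterval widths: 0.25, 0.5, 3.75.
Right endpoints: 2.75, 3.25, 7.
r(2.75) = -16.1875, r(3.25) = -24.1875, r(7) = -132.
Sum = Σ Δs_i · r(s_i).
Sum = -511.140625.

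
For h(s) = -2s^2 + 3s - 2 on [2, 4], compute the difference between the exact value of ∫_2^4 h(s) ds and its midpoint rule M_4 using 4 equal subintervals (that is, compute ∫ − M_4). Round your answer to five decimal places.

Exact integral: ∫_2^4 h(s) ds ≈ -23.3333333.
M_4 = -23.25.
Error ≈ -23.3333333 − (-23.25) ≈ -0.08333.

-0.08333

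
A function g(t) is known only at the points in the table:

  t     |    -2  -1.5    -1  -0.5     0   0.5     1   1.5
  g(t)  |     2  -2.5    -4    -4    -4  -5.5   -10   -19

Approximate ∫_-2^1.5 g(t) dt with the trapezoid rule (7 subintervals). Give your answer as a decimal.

-19.25

Δt = 0.5.
T_7 = (0.5/2)·[2 + 2·(-2.5) + 2·(-4) + 2·(-4) + 2·(-4) + 2·(-5.5) + 2·(-10) + (-19)] = -19.25.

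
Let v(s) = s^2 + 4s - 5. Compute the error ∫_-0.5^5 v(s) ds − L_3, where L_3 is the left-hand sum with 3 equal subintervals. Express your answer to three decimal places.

39.773

Exact integral: ∫_-0.5^5 v(s) ds ≈ 63.70833.
L_3 ≈ 23.93519.
Error ≈ 63.70833 − 23.93519 ≈ 39.773.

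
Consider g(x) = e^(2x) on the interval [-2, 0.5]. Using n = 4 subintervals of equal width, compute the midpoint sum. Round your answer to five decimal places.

1.26594

Δx = (0.5 − (-2))/4 = 0.625.
Midpoints: -1.6875, -1.0625, -0.4375, 0.1875.
g(-1.6875) ≈ 0.03422, g(-1.0625) ≈ 0.11943, g(-0.4375) ≈ 0.41686, g(0.1875) ≈ 1.45499.
Sum = Δx · [g(-1.6875) + g(-1.0625) + g(-0.4375) + g(0.1875)].
Sum ≈ 1.26594.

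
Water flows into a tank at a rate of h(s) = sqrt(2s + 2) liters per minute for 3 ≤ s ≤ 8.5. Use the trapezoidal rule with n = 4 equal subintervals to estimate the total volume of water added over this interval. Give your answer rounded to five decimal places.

20.04440

Δs = (8.5 − 3)/4 = 1.375.
h(3) ≈ 2.82843, h(4.375) ≈ 3.27872, h(5.75) ≈ 3.67423, h(7.125) ≈ 4.03113, h(8.5) ≈ 4.35890.
T_4 = (Δs/2)·[h(s_0) + 2h(s_1) + 2h(s_2) + 2h(s_3) + h(s_4)].
Sum ≈ 20.04440.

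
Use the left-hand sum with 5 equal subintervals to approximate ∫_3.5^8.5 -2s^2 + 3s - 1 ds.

-245

Δs = (8.5 − 3.5)/5 = 1.
Left endpoints: 3.5, 4.5, 5.5, 6.5, 7.5.
f(3.5) = -15, f(4.5) = -28, f(5.5) = -45, f(6.5) = -66, f(7.5) = -91.
Sum = Δs · [f(3.5) + f(4.5) + f(5.5) + f(6.5) + f(7.5)].
Sum = -245.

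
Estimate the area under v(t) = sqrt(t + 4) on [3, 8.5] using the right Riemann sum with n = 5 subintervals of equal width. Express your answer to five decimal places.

17.60053

Δt = (8.5 − 3)/5 = 1.1.
Right endpoints: 4.1, 5.2, 6.3, 7.4, 8.5.
v(4.1) ≈ 2.84605, v(5.2) ≈ 3.03315, v(6.3) ≈ 3.20936, v(7.4) ≈ 3.37639, v(8.5) ≈ 3.53553.
Sum = Δt · [v(4.1) + v(5.2) + v(6.3) + v(7.4) + v(8.5)].
Sum ≈ 17.60053.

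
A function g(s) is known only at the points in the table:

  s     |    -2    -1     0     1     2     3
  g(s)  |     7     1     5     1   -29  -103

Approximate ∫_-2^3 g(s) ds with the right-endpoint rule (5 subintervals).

Δs = 1.
Sum = 1·[1 + 5 + 1 + (-29) + (-103)] = -125.

-125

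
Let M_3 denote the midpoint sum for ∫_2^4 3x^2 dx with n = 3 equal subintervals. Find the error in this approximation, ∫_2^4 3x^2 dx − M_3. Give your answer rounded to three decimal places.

Exact integral: ∫_2^4 f(x) dx = 56.
M_3 ≈ 55.77778.
Error ≈ 56 − 55.77778 ≈ 0.222.

0.222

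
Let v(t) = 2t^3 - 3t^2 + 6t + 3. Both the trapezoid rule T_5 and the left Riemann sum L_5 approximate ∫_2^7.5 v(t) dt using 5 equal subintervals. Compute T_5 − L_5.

387.2

T_5 = 1361.69.
L_5 = 974.49.
T_5 − L_5 = 387.2.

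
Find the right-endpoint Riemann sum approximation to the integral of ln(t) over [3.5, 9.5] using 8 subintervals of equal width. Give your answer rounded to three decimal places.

11.369

Δt = (9.5 − 3.5)/8 = 0.75.
Right endpoints: 4.25, 5, 5.75, 6.5, 7.25, 8, 8.75, 9.5.
f(4.25) ≈ 1.447, f(5) ≈ 1.609, f(5.75) ≈ 1.749, f(6.5) ≈ 1.872, f(7.25) ≈ 1.981, f(8) ≈ 2.079, f(8.75) ≈ 2.169, f(9.5) ≈ 2.251.
Sum = Δt · [f(4.25) + f(5) + f(5.75) + ...].
Sum ≈ 11.369.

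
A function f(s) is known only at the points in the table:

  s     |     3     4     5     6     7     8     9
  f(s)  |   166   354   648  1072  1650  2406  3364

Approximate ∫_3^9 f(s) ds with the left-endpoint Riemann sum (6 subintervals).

Δs = 1.
Sum = 1·[166 + 354 + 648 + 1072 + 1650 + 2406] = 6296.

6296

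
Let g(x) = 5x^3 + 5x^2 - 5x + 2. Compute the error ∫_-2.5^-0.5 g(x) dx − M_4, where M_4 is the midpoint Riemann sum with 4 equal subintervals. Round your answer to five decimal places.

Exact integral: ∫_-2.5^-0.5 g(x) dx ≈ -3.9166667.
M_4 = -3.1875.
Error ≈ -3.9166667 − (-3.1875) ≈ -0.72917.

-0.72917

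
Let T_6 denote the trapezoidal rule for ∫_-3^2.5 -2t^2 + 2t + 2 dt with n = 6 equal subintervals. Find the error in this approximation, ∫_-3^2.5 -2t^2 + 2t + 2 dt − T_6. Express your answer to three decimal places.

1.541

Exact integral: ∫_-3^2.5 f(t) dt ≈ -20.16667.
T_6 ≈ -21.70718.
Error ≈ -20.16667 − (-21.70718) ≈ 1.541.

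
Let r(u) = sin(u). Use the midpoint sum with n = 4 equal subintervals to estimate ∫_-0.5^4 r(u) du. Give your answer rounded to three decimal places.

Δu = (4 − (-0.5))/4 = 1.125.
Midpoints: 0.0625, 1.1875, 2.3125, 3.4375.
r(0.0625) ≈ 0.062, r(1.1875) ≈ 0.927, r(2.3125) ≈ 0.737, r(3.4375) ≈ -0.292.
Sum = Δu · [r(0.0625) + r(1.1875) + r(2.3125) + r(3.4375)].
Sum ≈ 1.615.

1.615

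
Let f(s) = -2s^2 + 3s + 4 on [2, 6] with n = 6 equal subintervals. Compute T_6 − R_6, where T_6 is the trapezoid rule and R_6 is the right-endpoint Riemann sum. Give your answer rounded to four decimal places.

T_6 ≈ -75.259259.
R_6 ≈ -92.592593.
T_6 − R_6 ≈ 17.3333.

17.3333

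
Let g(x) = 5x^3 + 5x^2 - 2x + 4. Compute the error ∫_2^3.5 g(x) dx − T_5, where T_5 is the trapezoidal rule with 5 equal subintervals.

Exact integral: ∫_2^3.5 g(x) dx = 223.453125.
T_5 = 224.49375.
Error = 223.453125 − 224.49375 = -1.040625.

-1.040625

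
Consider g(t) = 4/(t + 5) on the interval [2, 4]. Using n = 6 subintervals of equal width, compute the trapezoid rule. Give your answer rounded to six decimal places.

Δt = (4 − 2)/6 = 1/3.
g(2) = 4/7, g(7/3) = 6/11, g(8/3) = 12/23, g(3) = 0.5, g(10/3) = 0.48, g(11/3) = 6/13, g(4) = 4/9.
T_6 = (Δt/2)·[g(t_0) + 2g(t_1) + ... + 2g(t_{5}) + g(t_6)].
Sum ≈ 1.005556.

1.005556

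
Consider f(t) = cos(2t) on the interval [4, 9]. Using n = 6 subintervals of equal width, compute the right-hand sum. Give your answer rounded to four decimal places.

-0.3230

Δt = (9 − 4)/6 = 5/6.
Right endpoints: 29/6, 17/3, 6.5, 22/3, 49/6, 9.
f(29/6) ≈ -0.9709, f(17/3) ≈ 0.3314, f(6.5) ≈ 0.9074, f(22/3) ≈ -0.5051, f(49/6) ≈ -0.8107, f(9) ≈ 0.6603.
Sum = Δt · [f(29/6) + f(17/3) + f(6.5) + ...].
Sum ≈ -0.3230.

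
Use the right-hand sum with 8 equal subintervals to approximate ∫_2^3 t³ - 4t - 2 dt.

5.20703125

Δt = (3 − 2)/8 = 0.125.
Right endpoints: 2.125, 2.25, 2.375, 2.5, 2.625, 2.75, 2.875, 3.
f(2.125) = -463/512, f(2.25) = 0.390625, f(2.375) = 971/512, f(2.5) = 3.625, f(2.625) = 2861/512, f(2.75) = 7.796875, f(2.875) = 5255/512, f(3) = 13.
Sum = Δt · [f(2.125) + f(2.25) + f(2.375) + ...].
Sum = 5.20703125.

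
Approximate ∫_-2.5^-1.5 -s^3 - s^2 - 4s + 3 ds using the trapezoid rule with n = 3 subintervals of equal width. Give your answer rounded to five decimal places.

Δs = (-1.5 − (-2.5))/3 = 1/3.
f(-2.5) = 22.375, f(-13/6) = 3703/216, f(-11/6) = 2837/216, f(-1.5) = 10.125.
T_3 = (Δs/2)·[f(s_0) + 2f(s_1) + 2f(s_2) + f(s_3)].
Sum ≈ 15.50926.

15.50926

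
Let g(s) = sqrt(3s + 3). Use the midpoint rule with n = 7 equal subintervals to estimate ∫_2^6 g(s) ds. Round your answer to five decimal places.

Δs = (6 − 2)/7 = 4/7.
Midpoints: 16/7, 20/7, 24/7, 4, 32/7, 36/7, 40/7.
g(16/7) ≈ 3.13961, g(20/7) ≈ 3.40168, g(24/7) ≈ 3.64496, g(4) ≈ 3.87298, g(32/7) ≈ 4.08831, g(36/7) ≈ 4.29285, g(40/7) ≈ 4.48808.
Sum = Δs · [g(16/7) + g(20/7) + g(24/7) + ...].
Sum ≈ 15.38770.

15.38770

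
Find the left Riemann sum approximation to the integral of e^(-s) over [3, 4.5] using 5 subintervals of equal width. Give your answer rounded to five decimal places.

Δs = (4.5 − 3)/5 = 0.3.
Left endpoints: 3, 3.3, 3.6, 3.9, 4.2.
f(3) ≈ 0.04979, f(3.3) ≈ 0.03688, f(3.6) ≈ 0.02732, f(3.9) ≈ 0.02024, f(4.2) ≈ 0.01500.
Sum = Δs · [f(3) + f(3.3) + f(3.6) + f(3.9) + f(4.2)].
Sum ≈ 0.04477.

0.04477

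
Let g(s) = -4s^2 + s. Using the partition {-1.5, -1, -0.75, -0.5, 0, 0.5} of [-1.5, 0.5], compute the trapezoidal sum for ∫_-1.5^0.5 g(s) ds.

-5.9375

Subinterval widths: 0.5, 0.25, 0.25, 0.5, 0.5.
g(-1.5) = -10.5, g(-1) = -5, g(-0.75) = -3, g(-0.5) = -1.5, g(0) = 0, g(0.5) = -0.5.
On each subinterval the trapezoid contributes (Δs_i/2)·[g(s_{i-1}) + g(s_i)].
Sum = -5.9375.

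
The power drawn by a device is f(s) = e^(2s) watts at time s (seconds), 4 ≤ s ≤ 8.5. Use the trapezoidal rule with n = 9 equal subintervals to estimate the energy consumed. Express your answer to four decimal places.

Δs = (8.5 − 4)/9 = 0.5.
f(4) ≈ 2980.9580, f(4.5) ≈ 8103.0839, f(5) ≈ 22026.4658, f(5.5) ≈ 59874.1417, f(6) ≈ 162754.7914, f(6.5) ≈ 442413.3920, f(7) ≈ 1202604.2842, f(7.5) ≈ 3269017.3725, f(8) ≈ 8886110.5205, f(8.5) ≈ 24154952.7536.
T_9 = (Δs/2)·[f(s_0) + 2f(s_1) + ... + 2f(s_{8}) + f(s_9)].
Sum ≈ 13065935.4539.

13065935.4539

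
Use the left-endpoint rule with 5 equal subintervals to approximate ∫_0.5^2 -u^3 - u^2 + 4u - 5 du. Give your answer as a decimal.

-5.8725

Δu = (2 − 0.5)/5 = 0.3.
Left endpoints: 0.5, 0.8, 1.1, 1.4, 1.7.
f(0.5) = -3.375, f(0.8) = -2.952, f(1.1) = -3.141, f(1.4) = -4.104, f(1.7) = -6.003.
Sum = Δu · [f(0.5) + f(0.8) + f(1.1) + f(1.4) + f(1.7)].
Sum = -5.8725.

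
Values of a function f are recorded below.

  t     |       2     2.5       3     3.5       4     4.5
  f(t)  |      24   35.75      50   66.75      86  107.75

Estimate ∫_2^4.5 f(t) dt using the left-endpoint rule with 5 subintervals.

131.25

Δt = 0.5.
Sum = 0.5·[24 + 35.75 + 50 + 66.75 + 86] = 131.25.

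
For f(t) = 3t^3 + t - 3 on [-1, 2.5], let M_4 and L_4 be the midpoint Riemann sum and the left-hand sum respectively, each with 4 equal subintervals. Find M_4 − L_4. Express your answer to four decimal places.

M_4 ≈ 19.164551.
L_4 ≈ 0.334961.
M_4 − L_4 ≈ 18.8296.

18.8296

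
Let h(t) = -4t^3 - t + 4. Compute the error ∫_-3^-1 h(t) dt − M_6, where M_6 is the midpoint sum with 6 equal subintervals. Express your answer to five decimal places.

Exact integral: ∫_-3^-1 h(t) dt = 92.
M_6 ≈ 91.5555556.
Error ≈ 92 − 91.5555556 ≈ 0.44444.

0.44444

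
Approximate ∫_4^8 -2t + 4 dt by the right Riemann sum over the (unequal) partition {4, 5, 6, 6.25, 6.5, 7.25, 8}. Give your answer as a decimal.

-35.25

Subinterval widths: 1, 1, 0.25, 0.25, 0.75, 0.75.
Right endpoints: 5, 6, 6.25, 6.5, 7.25, 8.
f(5) = -6, f(6) = -8, f(6.25) = -8.5, f(6.5) = -9, f(7.25) = -10.5, f(8) = -12.
Sum = Σ Δt_i · f(t_i).
Sum = -35.25.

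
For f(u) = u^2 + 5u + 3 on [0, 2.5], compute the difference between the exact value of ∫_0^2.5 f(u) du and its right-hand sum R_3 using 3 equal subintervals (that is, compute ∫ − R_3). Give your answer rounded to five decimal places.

-8.10185

Exact integral: ∫_0^2.5 f(u) du ≈ 28.3333333.
R_3 ≈ 36.4351852.
Error ≈ 28.3333333 − 36.4351852 ≈ -8.10185.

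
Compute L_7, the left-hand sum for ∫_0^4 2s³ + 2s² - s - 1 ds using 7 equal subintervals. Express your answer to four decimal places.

117.1429

Δs = (4 − 0)/7 = 4/7.
Left endpoints: 0, 4/7, 8/7, 12/7, 16/7, 20/7, 24/7.
f(0) = -1, f(4/7) = -187/343, f(8/7) = 1185/343, f(12/7) = 4541/343, f(16/7) = 10649/343, f(20/7) = 20277/343, f(24/7) = 34193/343.
Sum = Δs · [f(0) + f(4/7) + f(8/7) + ...].
Sum ≈ 117.1429.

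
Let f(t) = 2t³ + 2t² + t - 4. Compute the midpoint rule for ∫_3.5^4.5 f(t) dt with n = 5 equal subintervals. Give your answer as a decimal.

Δt = (4.5 − 3.5)/5 = 0.2.
Midpoints: 3.6, 3.8, 4, 4.2, 4.4.
f(3.6) = 118.832, f(3.8) = 138.424, f(4) = 160, f(4.2) = 183.656, f(4.4) = 209.488.
Sum = Δt · [f(3.6) + f(3.8) + f(4) + f(4.2) + f(4.4)].
Sum = 162.08.

162.08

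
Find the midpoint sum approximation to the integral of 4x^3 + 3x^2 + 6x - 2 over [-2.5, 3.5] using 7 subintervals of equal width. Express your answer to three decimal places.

172.194

Δx = (3.5 − (-2.5))/7 = 6/7.
Midpoints: -29/14, -17/14, -5/14, 0.5, 19/14, 31/14, 43/14.
f(-29/14) = -50913/1372, f(-17/14) = -16497/1372, f(-5/14) = -5409/1372, f(0.5) = 2.25, f(19/14) = 29727/1372, f(31/14) = 95247/1372, f(43/14) = 220383/1372.
Sum = Δx · [f(-29/14) + f(-17/14) + f(-5/14) + ...].
Sum ≈ 172.194.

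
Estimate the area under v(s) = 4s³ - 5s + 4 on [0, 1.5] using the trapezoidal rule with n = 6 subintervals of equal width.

5.578125

Δs = (1.5 − 0)/6 = 0.25.
v(0) = 4, v(0.25) = 2.8125, v(0.5) = 2, v(0.75) = 1.9375, v(1) = 3, v(1.25) = 5.5625, v(1.5) = 10.
T_6 = (Δs/2)·[v(s_0) + 2v(s_1) + ... + 2v(s_{5}) + v(s_6)].
Sum = 5.578125.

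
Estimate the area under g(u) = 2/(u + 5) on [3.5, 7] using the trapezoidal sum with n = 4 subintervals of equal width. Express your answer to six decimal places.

0.690560

Δu = (7 − 3.5)/4 = 0.875.
g(3.5) = 4/17, g(4.375) = 16/75, g(5.25) = 8/41, g(6.125) = 16/89, g(7) = 1/6.
T_4 = (Δu/2)·[g(u_0) + 2g(u_1) + 2g(u_2) + 2g(u_3) + g(u_4)].
Sum ≈ 0.690560.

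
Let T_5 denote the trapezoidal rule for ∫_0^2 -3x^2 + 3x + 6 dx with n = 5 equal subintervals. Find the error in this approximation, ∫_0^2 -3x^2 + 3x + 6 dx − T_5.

0.16

Exact integral: ∫_0^2 f(x) dx = 10.
T_5 = 9.84.
Error = 10 − 9.84 = 0.16.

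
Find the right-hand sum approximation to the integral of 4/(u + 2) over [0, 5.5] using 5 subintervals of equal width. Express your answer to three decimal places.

4.571

Δu = (5.5 − 0)/5 = 1.1.
Right endpoints: 1.1, 2.2, 3.3, 4.4, 5.5.
f(1.1) = 40/31, f(2.2) = 20/21, f(3.3) = 40/53, f(4.4) = 0.625, f(5.5) = 8/15.
Sum = Δu · [f(1.1) + f(2.2) + f(3.3) + f(4.4) + f(5.5)].
Sum ≈ 4.571.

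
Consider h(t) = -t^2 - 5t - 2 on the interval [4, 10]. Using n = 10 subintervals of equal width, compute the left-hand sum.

-500.16

Δt = (10 − 4)/10 = 0.6.
Left endpoints: 4, 4.6, 5.2, 5.8, 6.4, 7, 7.6, 8.2, 8.8, 9.4.
h(4) = -38, h(4.6) = -46.16, h(5.2) = -55.04, h(5.8) = -64.64, h(6.4) = -74.96, h(7) = -86, h(7.6) = -97.76, h(8.2) = -110.24, h(8.8) = -123.44, h(9.4) = -137.36.
Sum = Δt · [h(4) + h(4.6) + h(5.2) + ...].
Sum = -500.16.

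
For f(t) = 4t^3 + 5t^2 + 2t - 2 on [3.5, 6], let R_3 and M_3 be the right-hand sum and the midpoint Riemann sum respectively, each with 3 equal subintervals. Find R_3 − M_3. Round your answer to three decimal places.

367.014

R_3 ≈ 1811.27315.
M_3 ≈ 1444.25926.
R_3 − M_3 ≈ 367.014.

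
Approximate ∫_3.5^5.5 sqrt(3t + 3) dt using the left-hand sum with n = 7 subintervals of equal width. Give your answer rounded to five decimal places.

Δt = (5.5 − 3.5)/7 = 2/7.
Left endpoints: 3.5, 53/14, 57/14, 61/14, 65/14, 69/14, 73/14.
f(3.5) ≈ 3.67423, f(53/14) ≈ 3.78908, f(57/14) ≈ 3.90055, f(61/14) ≈ 4.00892, f(65/14) ≈ 4.11443, f(69/14) ≈ 4.21731, f(73/14) ≈ 4.31774.
Sum = Δt · [f(3.5) + f(53/14) + f(57/14) + ...].
Sum ≈ 8.00636.

8.00636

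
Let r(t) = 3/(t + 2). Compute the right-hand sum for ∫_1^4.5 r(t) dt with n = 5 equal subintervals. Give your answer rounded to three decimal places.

2.142

Δt = (4.5 − 1)/5 = 0.7.
Right endpoints: 1.7, 2.4, 3.1, 3.8, 4.5.
r(1.7) = 30/37, r(2.4) = 15/22, r(3.1) = 10/17, r(3.8) = 15/29, r(4.5) = 6/13.
Sum = Δt · [r(1.7) + r(2.4) + r(3.1) + r(3.8) + r(4.5)].
Sum ≈ 2.142.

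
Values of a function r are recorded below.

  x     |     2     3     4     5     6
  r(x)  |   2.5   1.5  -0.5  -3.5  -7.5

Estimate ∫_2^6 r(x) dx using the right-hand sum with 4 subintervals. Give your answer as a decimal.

Δx = 1.
Sum = 1·[1.5 + (-0.5) + (-3.5) + (-7.5)] = -10.

-10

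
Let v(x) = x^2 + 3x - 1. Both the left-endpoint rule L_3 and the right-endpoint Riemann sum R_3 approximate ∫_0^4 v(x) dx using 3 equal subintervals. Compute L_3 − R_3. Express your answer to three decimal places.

L_3 ≈ 23.85185.
R_3 ≈ 61.18519.
L_3 − R_3 ≈ -37.333.

-37.333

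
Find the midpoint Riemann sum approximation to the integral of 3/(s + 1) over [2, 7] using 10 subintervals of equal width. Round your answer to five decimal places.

2.93952

Δs = (7 − 2)/10 = 0.5.
Midpoints: 2.25, 2.75, 3.25, 3.75, 4.25, 4.75, 5.25, 5.75, 6.25, 6.75.
f(2.25) = 12/13, f(2.75) = 0.8, f(3.25) = 12/17, f(3.75) = 12/19, f(4.25) = 4/7, f(4.75) = 12/23, f(5.25) = 0.48, f(5.75) = 4/9, f(6.25) = 12/29, f(6.75) = 12/31.
Sum = Δs · [f(2.25) + f(2.75) + f(3.25) + ...].
Sum ≈ 2.93952.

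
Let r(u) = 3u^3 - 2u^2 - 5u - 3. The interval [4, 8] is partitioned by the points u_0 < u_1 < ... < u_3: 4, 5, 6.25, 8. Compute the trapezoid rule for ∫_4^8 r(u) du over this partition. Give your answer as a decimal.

2527.0703125

Subinterval widths: 1, 1.25, 1.75.
r(4) = 137, r(5) = 297, r(6.25) = 620.046875, r(8) = 1365.
On each subinterval the trapezoid contributes (Δu_i/2)·[r(u_{i-1}) + r(u_i)].
Sum = 2527.0703125.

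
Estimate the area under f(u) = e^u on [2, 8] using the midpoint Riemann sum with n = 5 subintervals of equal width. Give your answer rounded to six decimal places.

Δu = (8 − 2)/5 = 1.2.
Midpoints: 2.6, 3.8, 5, 6.2, 7.4.
f(2.6) ≈ 13.463738, f(3.8) ≈ 44.701184, f(5) ≈ 148.413159, f(6.2) ≈ 492.749041, f(7.4) ≈ 1635.984430.
Sum = Δu · [f(2.6) + f(3.8) + f(5) + f(6.2) + f(7.4)].
Sum ≈ 2802.373863.

2802.373863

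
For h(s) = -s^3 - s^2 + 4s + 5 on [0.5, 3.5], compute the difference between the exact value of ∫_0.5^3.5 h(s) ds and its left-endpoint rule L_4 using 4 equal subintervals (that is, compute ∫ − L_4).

Exact integral: ∫_0.5^3.5 h(s) ds = -12.75.
L_4 = 1.3125.
Error = -12.75 − 1.3125 = -14.0625.

-14.0625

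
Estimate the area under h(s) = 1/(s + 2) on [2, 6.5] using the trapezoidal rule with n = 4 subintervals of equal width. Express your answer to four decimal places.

0.7589

Δs = (6.5 − 2)/4 = 1.125.
h(2) = 0.25, h(3.125) = 8/41, h(4.25) = 0.16, h(5.375) = 8/59, h(6.5) = 2/17.
T_4 = (Δs/2)·[h(s_0) + 2h(s_1) + 2h(s_2) + 2h(s_3) + h(s_4)].
Sum ≈ 0.7589.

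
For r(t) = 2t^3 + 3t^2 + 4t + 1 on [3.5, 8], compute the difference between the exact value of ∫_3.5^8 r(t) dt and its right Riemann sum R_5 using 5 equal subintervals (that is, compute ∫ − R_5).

-522.95625

Exact integral: ∫_3.5^8 r(t) dt = 2550.09375.
R_5 = 3073.05.
Error = 2550.09375 − 3073.05 = -522.95625.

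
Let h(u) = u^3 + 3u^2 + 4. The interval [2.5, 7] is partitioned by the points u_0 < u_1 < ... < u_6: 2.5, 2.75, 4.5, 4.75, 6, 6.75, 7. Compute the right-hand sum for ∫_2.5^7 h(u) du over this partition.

1199.04296875

Subinterval widths: 0.25, 1.75, 0.25, 1.25, 0.75, 0.25.
Right endpoints: 2.75, 4.5, 4.75, 6, 6.75, 7.
h(2.75) = 47.484375, h(4.5) = 155.875, h(4.75) = 178.859375, h(6) = 328, h(6.75) = 448.234375, h(7) = 494.
Sum = Σ Δu_i · h(u_i).
Sum = 1199.04296875.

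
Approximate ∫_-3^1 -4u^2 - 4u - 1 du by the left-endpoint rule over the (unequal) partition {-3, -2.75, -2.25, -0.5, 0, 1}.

Subinterval widths: 0.25, 0.5, 1.75, 0.5, 1.
Left endpoints: -3, -2.75, -2.25, -0.5, 0.
f(-3) = -25, f(-2.75) = -20.25, f(-2.25) = -12.25, f(-0.5) = 0, f(0) = -1.
Sum = Σ Δu_i · f(u_i).
Sum = -38.8125.

-38.8125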